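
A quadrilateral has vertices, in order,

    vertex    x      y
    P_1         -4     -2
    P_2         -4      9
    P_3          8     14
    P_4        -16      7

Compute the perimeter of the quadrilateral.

64

|P_1P_2| = √((0)² + (11)²) = √121 = 11
|P_2P_3| = √((12)² + (5)²) = √169 = 13
|P_3P_4| = √((-24)² + (-7)²) = √625 = 25
|P_4P_1| = √((12)² + (-9)²) = √225 = 15
Perimeter = 11 + 13 + 25 + 15 = 64.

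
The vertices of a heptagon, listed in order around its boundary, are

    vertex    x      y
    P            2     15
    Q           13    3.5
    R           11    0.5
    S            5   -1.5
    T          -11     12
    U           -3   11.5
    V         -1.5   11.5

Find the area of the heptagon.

Apply the surveyor's formula: 2A = Σ (x_i·y_{i+1} − x_{i+1}·y_i), indices taken mod 7.
Σ = (-188) + (-32) + (-19) + (43.5) + (-90.5) + (-17.25) + (-45.5) = -348.75
Area = |Σ|/2 = 174.375.

174.375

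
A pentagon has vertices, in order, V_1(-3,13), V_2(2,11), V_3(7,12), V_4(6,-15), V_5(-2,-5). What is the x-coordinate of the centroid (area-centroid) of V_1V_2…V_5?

Apply the surveyor's formula. First the cross-terms c_i = x_i·y_{i+1} − x_{i+1}·y_i:
  -59, -53, -177, -60, -41  ⇒  2A = -390, A = -195.
Then Σ (x_i + x_{i+1})·c_i = -2754, so x̄ = -2754 / (6·(-195)) = 153/65.

153/65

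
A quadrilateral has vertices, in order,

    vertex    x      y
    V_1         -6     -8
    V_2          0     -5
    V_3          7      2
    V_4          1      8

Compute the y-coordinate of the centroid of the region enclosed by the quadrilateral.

5/53

Apply the shoelace formula. First the cross-terms c_i = x_i·y_{i+1} − x_{i+1}·y_i:
  30, 35, 54, 40  ⇒  2A = 159, A = 79.5.
Then Σ (y_i + y_{i+1})·c_i = 45, so ȳ = 45 / (6·79.5) = 5/53.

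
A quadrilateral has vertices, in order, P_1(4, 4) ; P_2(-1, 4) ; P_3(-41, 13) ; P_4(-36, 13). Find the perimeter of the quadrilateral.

92

|P_1P_2| = √((-5)² + (0)²) = √25 = 5
|P_2P_3| = √((-40)² + (9)²) = √1681 = 41
|P_3P_4| = √((5)² + (0)²) = √25 = 5
|P_4P_1| = √((40)² + (-9)²) = √1681 = 41
Perimeter = 5 + 41 + 5 + 41 = 92.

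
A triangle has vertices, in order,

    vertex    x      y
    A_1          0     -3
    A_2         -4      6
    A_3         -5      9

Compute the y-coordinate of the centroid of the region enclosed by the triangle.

Apply the surveyor's formula. First the cross-terms c_i = x_i·y_{i+1} − x_{i+1}·y_i:
  -12, -6, 15  ⇒  2A = -3, A = -1.5.
Then Σ (y_i + y_{i+1})·c_i = -36, so ȳ = -36 / (6·(-1.5)) = 4.

4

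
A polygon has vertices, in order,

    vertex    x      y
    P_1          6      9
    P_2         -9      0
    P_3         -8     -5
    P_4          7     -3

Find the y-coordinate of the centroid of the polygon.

37/57

Apply Gauss's area formula. First the cross-terms c_i = x_i·y_{i+1} − x_{i+1}·y_i:
  81, 45, 59, 81  ⇒  2A = 266, A = 133.
Then Σ (y_i + y_{i+1})·c_i = 518, so ȳ = 518 / (6·133) = 37/57.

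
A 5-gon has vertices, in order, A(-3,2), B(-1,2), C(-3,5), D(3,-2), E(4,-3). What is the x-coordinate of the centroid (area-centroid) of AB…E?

Apply Gauss's area formula. First the cross-terms c_i = x_i·y_{i+1} − x_{i+1}·y_i:
  -4, 1, -9, -1, -1  ⇒  2A = -14, A = -7.
Then Σ (x_i + x_{i+1})·c_i = 4, so x̄ = 4 / (6·(-7)) = -2/21.

-2/21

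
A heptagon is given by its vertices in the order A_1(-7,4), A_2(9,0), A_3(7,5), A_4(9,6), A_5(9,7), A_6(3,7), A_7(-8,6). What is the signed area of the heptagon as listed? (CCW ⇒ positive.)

70.5

Apply the shoelace (surveyor's) formula: 2A = Σ (x_i·y_{i+1} − x_{i+1}·y_i), indices taken mod 7.
Σ = (-36) + (45) + (-3) + (9) + (42) + (74) + (10) = 141
Signed area = Σ/2 = 70.5 (positive ⇒ counter-clockwise traversal).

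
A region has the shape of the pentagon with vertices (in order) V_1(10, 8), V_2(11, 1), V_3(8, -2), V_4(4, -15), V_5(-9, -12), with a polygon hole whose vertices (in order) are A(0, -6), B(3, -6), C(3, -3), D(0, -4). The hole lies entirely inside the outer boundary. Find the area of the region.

170

Outer boundary:
Apply Gauss's area formula: 2A = Σ (x_i·y_{i+1} − x_{i+1}·y_i), indices taken mod 5.
Σ = (-78) + (-30) + (-112) + (-183) + (48) = -355
Area = |Σ|/2 = 177.5.
Hole:
Σ = (18) + (9) + (-12) + (0) = 15
Area = |Σ|/2 = 7.5.
Net area = 177.5 − 7.5 = 170.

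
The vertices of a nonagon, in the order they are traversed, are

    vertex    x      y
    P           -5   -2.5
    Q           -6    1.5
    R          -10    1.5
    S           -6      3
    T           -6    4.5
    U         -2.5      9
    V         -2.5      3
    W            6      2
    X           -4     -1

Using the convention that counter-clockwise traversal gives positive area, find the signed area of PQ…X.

-45.125

Apply Gauss's area formula: 2A = Σ (x_i·y_{i+1} − x_{i+1}·y_i), indices taken mod 9.
Cross-terms: -22.5, 6, -21, -9, -42.75, 15, -23, 2, 5  ⇒  Σ = -90.25
Signed area = Σ/2 = -45.125 (negative ⇒ clockwise traversal).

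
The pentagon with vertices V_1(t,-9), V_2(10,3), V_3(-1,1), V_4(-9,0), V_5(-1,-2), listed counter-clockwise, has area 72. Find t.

Write out the shoelace sum; only the two edges meeting at V_1 involve t:
2·Area = [((-1)·(-9) − t·(-2)) + (t·3 − 10·(-9))] + 40
       = 5·t + 139 = 144
⇒ t = 1.

1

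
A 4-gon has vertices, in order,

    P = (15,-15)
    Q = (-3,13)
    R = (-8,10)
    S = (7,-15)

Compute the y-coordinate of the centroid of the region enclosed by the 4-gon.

Apply the shoelace (surveyor's) formula. First the cross-terms c_i = x_i·y_{i+1} − x_{i+1}·y_i:
  150, 74, 50, 120  ⇒  2A = 394, A = 197.
Then Σ (y_i + y_{i+1})·c_i = -2448, so ȳ = -2448 / (6·197) = -408/197.

-408/197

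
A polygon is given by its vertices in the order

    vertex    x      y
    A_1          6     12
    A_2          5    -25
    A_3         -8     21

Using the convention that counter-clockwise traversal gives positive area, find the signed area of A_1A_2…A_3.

-263.5

Apply the shoelace (surveyor's) formula: 2A = Σ (x_i·y_{i+1} − x_{i+1}·y_i), indices taken mod 3.
Σ = (-210) + (-95) + (-222) = -527
Signed area = Σ/2 = -263.5 (negative ⇒ clockwise traversal).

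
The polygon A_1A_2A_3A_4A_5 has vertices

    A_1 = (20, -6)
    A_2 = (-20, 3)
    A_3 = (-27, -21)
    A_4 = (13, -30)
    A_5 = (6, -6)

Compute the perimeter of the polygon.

|A_1A_2| = √((-40)² + (9)²) = √1681 = 41
|A_2A_3| = √((-7)² + (-24)²) = √625 = 25
|A_3A_4| = √((40)² + (-9)²) = √1681 = 41
|A_4A_5| = √((-7)² + (24)²) = √625 = 25
|A_5A_1| = √((14)² + (0)²) = √196 = 14
Perimeter = 41 + 25 + 41 + 25 + 14 = 146.

146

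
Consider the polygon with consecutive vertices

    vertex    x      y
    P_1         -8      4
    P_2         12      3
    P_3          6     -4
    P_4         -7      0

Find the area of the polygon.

97

Apply the surveyor's formula: 2A = Σ (x_i·y_{i+1} − x_{i+1}·y_i), indices taken mod 4.
Σ = (-72) + (-66) + (-28) + (-28) = -194
Area = |Σ|/2 = 97.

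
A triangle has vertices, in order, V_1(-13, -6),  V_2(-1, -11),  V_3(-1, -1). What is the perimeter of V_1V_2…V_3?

|V_1V_2| = √((12)² + (-5)²) = √169 = 13
|V_2V_3| = √((0)² + (10)²) = √100 = 10
|V_3V_1| = √((-12)² + (-5)²) = √169 = 13
Perimeter = 13 + 10 + 13 = 36.

36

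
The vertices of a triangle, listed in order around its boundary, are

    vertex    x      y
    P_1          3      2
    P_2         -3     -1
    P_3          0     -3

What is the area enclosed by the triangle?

10.5

Apply the shoelace (surveyor's) formula: 2A = Σ (x_i·y_{i+1} − x_{i+1}·y_i), indices taken mod 3.
Σ = (3) + (9) + (9) = 21
Area = |Σ|/2 = 10.5.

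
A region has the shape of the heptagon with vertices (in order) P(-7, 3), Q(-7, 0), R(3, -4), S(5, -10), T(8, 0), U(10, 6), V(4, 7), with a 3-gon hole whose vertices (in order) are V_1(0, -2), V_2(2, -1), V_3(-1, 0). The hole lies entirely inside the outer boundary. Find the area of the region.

Outer boundary:
Σ = (21) + (28) + (-10) + (80) + (48) + (46) + (61) = 274
Area = |Σ|/2 = 137.
Hole:
Apply Gauss's area formula: 2A = Σ (x_i·y_{i+1} − x_{i+1}·y_i), indices taken mod 3.
Σ = (4) + (-1) + (2) = 5
Area = |Σ|/2 = 2.5.
Net area = 137 − 2.5 = 134.5.

134.5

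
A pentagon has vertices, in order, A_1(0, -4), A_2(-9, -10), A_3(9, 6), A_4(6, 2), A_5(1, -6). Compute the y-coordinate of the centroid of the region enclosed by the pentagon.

-34/15

Apply the surveyor's formula. First the cross-terms c_i = x_i·y_{i+1} − x_{i+1}·y_i:
  -36, 36, -18, -38, -4  ⇒  2A = -60, A = -30.
Then Σ (y_i + y_{i+1})·c_i = 408, so ȳ = 408 / (6·(-30)) = -34/15.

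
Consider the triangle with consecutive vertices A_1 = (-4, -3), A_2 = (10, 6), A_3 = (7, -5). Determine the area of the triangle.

Apply the shoelace (surveyor's) formula: 2A = Σ (x_i·y_{i+1} − x_{i+1}·y_i), indices taken mod 3.
Σ = (6) + (-92) + (-41) = -127
Area = |Σ|/2 = 63.5.

63.5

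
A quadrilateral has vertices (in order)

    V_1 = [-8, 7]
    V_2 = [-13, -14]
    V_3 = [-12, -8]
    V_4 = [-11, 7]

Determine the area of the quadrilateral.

Apply Gauss's area formula: 2A = Σ (x_i·y_{i+1} − x_{i+1}·y_i), indices taken mod 4.
Cross-terms: 203, -64, -172, -21  ⇒  Σ = -54
Area = |Σ|/2 = 27.

27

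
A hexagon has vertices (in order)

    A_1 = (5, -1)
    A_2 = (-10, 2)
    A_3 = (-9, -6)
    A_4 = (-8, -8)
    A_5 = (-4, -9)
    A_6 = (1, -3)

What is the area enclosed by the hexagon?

Apply the shoelace formula: 2A = Σ (x_i·y_{i+1} − x_{i+1}·y_i), indices taken mod 6.
Σ = (0) + (78) + (24) + (40) + (21) + (14) = 177
Area = |Σ|/2 = 88.5.

88.5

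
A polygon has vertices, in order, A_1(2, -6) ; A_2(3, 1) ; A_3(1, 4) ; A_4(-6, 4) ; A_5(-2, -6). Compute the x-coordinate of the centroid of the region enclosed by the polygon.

Apply the surveyor's formula. First the cross-terms c_i = x_i·y_{i+1} − x_{i+1}·y_i:
  20, 11, 28, 44, 24  ⇒  2A = 127, A = 63.5.
Then Σ (x_i + x_{i+1})·c_i = -348, so x̄ = -348 / (6·63.5) = -116/127.

-116/127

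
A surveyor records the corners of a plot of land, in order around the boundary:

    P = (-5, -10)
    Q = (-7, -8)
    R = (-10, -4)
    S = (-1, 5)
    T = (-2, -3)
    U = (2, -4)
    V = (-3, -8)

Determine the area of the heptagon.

73.5

Cross-terms: -30, -52, -54, 13, 14, -28, -10  ⇒  Σ = -147
Area = |Σ|/2 = 73.5.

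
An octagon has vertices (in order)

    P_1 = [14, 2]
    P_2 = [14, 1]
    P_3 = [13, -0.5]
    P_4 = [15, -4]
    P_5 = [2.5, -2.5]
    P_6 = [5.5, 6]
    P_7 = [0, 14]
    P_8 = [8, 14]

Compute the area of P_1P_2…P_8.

Apply the surveyor's formula: 2A = Σ (x_i·y_{i+1} − x_{i+1}·y_i), indices taken mod 8.
P_1→P_2: (14)(1) − (14)(2) = -14
P_2→P_3: (14)(-0.5) − (13)(1) = -20
P_3→P_4: (13)(-4) − (15)(-0.5) = -44.5
P_4→P_5: (15)(-2.5) − (2.5)(-4) = -27.5
P_5→P_6: (2.5)(6) − (5.5)(-2.5) = 28.75
P_6→P_7: (5.5)(14) − (0)(6) = 77
P_7→P_8: (0)(14) − (8)(14) = -112
P_8→P_1: (8)(2) − (14)(14) = -180
Σ = -292.25
Area = |Σ|/2 = 146.125.

146.125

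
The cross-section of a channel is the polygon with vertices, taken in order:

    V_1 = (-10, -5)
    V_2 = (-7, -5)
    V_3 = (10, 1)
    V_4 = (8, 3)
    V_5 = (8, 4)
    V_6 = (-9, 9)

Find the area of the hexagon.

V_1→V_2: (-10)(-5) − (-7)(-5) = 15
V_2→V_3: (-7)(1) − (10)(-5) = 43
V_3→V_4: (10)(3) − (8)(1) = 22
V_4→V_5: (8)(4) − (8)(3) = 8
V_5→V_6: (8)(9) − (-9)(4) = 108
V_6→V_1: (-9)(-5) − (-10)(9) = 135
Σ = 331
Area = |Σ|/2 = 165.5.

165.5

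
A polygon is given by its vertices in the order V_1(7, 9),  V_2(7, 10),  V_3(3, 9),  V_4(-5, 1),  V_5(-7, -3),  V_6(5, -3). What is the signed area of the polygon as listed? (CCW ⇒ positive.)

Σ = (7) + (33) + (48) + (22) + (36) + (66) = 212
Signed area = Σ/2 = 106 (positive ⇒ counter-clockwise traversal).

106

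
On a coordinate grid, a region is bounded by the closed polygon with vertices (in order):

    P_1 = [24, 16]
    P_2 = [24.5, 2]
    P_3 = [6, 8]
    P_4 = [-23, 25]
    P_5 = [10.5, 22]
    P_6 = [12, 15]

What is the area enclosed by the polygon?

Σ = (-344) + (184) + (334) + (-768.5) + (-106.5) + (-168) = -869
Area = |Σ|/2 = 434.5.

434.5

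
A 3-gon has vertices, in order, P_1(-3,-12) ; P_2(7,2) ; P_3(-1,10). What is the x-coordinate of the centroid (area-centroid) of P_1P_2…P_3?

1

Apply the shoelace (surveyor's) formula. First the cross-terms c_i = x_i·y_{i+1} − x_{i+1}·y_i:
  78, 72, 42  ⇒  2A = 192, A = 96.
Then Σ (x_i + x_{i+1})·c_i = 576, so x̄ = 576 / (6·96) = 1.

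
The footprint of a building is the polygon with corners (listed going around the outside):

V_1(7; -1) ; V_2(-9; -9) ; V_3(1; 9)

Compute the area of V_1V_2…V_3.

Σ = (-72) + (-72) + (-64) = -208
Area = |Σ|/2 = 104.

104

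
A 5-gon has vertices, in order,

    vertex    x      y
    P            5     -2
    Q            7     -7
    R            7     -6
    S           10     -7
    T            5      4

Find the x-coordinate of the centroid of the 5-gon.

143/21

Apply the shoelace formula. First the cross-terms c_i = x_i·y_{i+1} − x_{i+1}·y_i:
  -21, 7, 11, 75, -30  ⇒  2A = 42, A = 21.
Then Σ (x_i + x_{i+1})·c_i = 858, so x̄ = 858 / (6·21) = 143/21.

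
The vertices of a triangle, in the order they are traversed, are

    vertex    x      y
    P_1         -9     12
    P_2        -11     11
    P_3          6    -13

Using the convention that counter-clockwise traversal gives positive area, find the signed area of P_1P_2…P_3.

Apply Gauss's area formula: 2A = Σ (x_i·y_{i+1} − x_{i+1}·y_i), indices taken mod 3.
P_1→P_2: (-9)(11) − (-11)(12) = 33
P_2→P_3: (-11)(-13) − (6)(11) = 77
P_3→P_1: (6)(12) − (-9)(-13) = -45
Σ = 65
Signed area = Σ/2 = 32.5 (positive ⇒ counter-clockwise traversal).

32.5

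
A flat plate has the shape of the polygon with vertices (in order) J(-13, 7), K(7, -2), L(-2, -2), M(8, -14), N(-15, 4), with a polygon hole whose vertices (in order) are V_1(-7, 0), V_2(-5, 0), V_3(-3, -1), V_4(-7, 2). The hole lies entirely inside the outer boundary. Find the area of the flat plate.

Outer boundary:
J→K: (-13)(-2) − (7)(7) = -23
K→L: (7)(-2) − (-2)(-2) = -18
L→M: (-2)(-14) − (8)(-2) = 44
M→N: (8)(4) − (-15)(-14) = -178
N→J: (-15)(7) − (-13)(4) = -53
Σ = -228
Area = |Σ|/2 = 114.
Hole:
V_1→V_2: (-7)(0) − (-5)(0) = 0
V_2→V_3: (-5)(-1) − (-3)(0) = 5
V_3→V_4: (-3)(2) − (-7)(-1) = -13
V_4→V_1: (-7)(0) − (-7)(2) = 14
Σ = 6
Area = |Σ|/2 = 3.
Net area = 114 − 3 = 111.

111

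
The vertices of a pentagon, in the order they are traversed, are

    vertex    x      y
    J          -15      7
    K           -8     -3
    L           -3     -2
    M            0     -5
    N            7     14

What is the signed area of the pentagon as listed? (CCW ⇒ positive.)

Apply the shoelace formula: 2A = Σ (x_i·y_{i+1} − x_{i+1}·y_i), indices taken mod 5.
Σ = (101) + (7) + (15) + (35) + (259) = 417
Signed area = Σ/2 = 208.5 (positive ⇒ counter-clockwise traversal).

208.5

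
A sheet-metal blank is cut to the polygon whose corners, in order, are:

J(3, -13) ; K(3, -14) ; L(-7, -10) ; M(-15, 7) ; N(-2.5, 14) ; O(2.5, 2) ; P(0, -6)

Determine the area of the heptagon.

Apply the shoelace formula: 2A = Σ (x_i·y_{i+1} − x_{i+1}·y_i), indices taken mod 7.
Σ = (-3) + (-128) + (-199) + (-192.5) + (-40) + (-15) + (18) = -559.5
Area = |Σ|/2 = 279.75.

279.75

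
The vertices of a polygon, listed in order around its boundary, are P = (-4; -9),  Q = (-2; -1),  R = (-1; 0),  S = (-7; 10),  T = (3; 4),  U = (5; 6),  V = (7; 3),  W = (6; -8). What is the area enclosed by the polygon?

136

P→Q: (-4)(-1) − (-2)(-9) = -14
Q→R: (-2)(0) − (-1)(-1) = -1
R→S: (-1)(10) − (-7)(0) = -10
S→T: (-7)(4) − (3)(10) = -58
T→U: (3)(6) − (5)(4) = -2
U→V: (5)(3) − (7)(6) = -27
V→W: (7)(-8) − (6)(3) = -74
W→P: (6)(-9) − (-4)(-8) = -86
Σ = -272
Area = |Σ|/2 = 136.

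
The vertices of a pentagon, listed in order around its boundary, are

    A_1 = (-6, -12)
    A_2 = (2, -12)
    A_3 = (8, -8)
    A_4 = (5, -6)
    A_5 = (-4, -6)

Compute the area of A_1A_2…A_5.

Σ = (96) + (80) + (-8) + (-54) + (12) = 126
Area = |Σ|/2 = 63.

63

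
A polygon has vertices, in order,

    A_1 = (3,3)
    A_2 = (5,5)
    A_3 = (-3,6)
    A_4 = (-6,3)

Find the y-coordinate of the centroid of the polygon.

Apply the shoelace (surveyor's) formula. First the cross-terms c_i = x_i·y_{i+1} − x_{i+1}·y_i:
  0, 45, 27, -27  ⇒  2A = 45, A = 22.5.
Then Σ (y_i + y_{i+1})·c_i = 576, so ȳ = 576 / (6·22.5) = 64/15.

64/15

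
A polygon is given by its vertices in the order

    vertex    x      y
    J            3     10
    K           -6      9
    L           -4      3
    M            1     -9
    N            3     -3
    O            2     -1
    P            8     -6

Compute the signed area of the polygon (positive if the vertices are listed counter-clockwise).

Cross-terms: 87, 18, 33, 24, 3, -4, 98  ⇒  Σ = 259
Signed area = Σ/2 = 129.5 (positive ⇒ counter-clockwise traversal).

129.5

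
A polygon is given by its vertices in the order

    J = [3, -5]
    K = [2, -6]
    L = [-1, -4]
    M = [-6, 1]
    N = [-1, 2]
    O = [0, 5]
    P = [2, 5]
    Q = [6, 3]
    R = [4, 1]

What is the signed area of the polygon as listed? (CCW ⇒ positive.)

Σ = (-8) + (-14) + (-25) + (-11) + (-5) + (-10) + (-24) + (-6) + (-23) = -126
Signed area = Σ/2 = -63 (negative ⇒ clockwise traversal).

-63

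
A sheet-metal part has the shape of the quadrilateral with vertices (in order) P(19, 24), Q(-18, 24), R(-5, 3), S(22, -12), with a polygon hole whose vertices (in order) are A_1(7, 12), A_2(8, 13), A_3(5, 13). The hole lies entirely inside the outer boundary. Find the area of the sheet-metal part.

Outer boundary:
Apply Gauss's area formula: 2A = Σ (x_i·y_{i+1} − x_{i+1}·y_i), indices taken mod 4.
Cross-terms: 888, 66, -6, 756  ⇒  Σ = 1704
Area = |Σ|/2 = 852.
Hole:
Σ = (-5) + (39) + (-31) = 3
Area = |Σ|/2 = 1.5.
Net area = 852 − 1.5 = 850.5.

850.5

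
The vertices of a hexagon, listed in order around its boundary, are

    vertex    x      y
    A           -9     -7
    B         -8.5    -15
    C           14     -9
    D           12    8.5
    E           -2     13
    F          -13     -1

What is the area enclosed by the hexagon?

A→B: (-9)(-15) − (-8.5)(-7) = 75.5
B→C: (-8.5)(-9) − (14)(-15) = 286.5
C→D: (14)(8.5) − (12)(-9) = 227
D→E: (12)(13) − (-2)(8.5) = 173
E→F: (-2)(-1) − (-13)(13) = 171
F→A: (-13)(-7) − (-9)(-1) = 82
Σ = 1015
Area = |Σ|/2 = 507.5.

507.5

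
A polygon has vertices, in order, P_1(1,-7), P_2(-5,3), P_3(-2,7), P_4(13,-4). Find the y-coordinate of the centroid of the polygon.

-26/33

Apply Gauss's area formula. First the cross-terms c_i = x_i·y_{i+1} − x_{i+1}·y_i:
  -32, -29, -83, -87  ⇒  2A = -231, A = -115.5.
Then Σ (y_i + y_{i+1})·c_i = 546, so ȳ = 546 / (6·(-115.5)) = -26/33.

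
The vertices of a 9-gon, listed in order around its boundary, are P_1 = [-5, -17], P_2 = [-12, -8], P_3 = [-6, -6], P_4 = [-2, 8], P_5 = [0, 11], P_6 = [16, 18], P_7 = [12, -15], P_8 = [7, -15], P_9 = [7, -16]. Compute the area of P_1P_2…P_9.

Apply the surveyor's formula: 2A = Σ (x_i·y_{i+1} − x_{i+1}·y_i), indices taken mod 9.
P_1→P_2: (-5)(-8) − (-12)(-17) = -164
P_2→P_3: (-12)(-6) − (-6)(-8) = 24
P_3→P_4: (-6)(8) − (-2)(-6) = -60
P_4→P_5: (-2)(11) − (0)(8) = -22
P_5→P_6: (0)(18) − (16)(11) = -176
P_6→P_7: (16)(-15) − (12)(18) = -456
P_7→P_8: (12)(-15) − (7)(-15) = -75
P_8→P_9: (7)(-16) − (7)(-15) = -7
P_9→P_1: (7)(-17) − (-5)(-16) = -199
Σ = -1135
Area = |Σ|/2 = 567.5.

567.5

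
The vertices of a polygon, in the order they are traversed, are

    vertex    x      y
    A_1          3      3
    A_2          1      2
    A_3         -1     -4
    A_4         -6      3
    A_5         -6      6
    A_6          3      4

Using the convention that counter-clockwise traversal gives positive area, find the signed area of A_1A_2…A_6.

-44.5

Apply the shoelace formula: 2A = Σ (x_i·y_{i+1} − x_{i+1}·y_i), indices taken mod 6.
Σ = (3) + (-2) + (-27) + (-18) + (-42) + (-3) = -89
Signed area = Σ/2 = -44.5 (negative ⇒ clockwise traversal).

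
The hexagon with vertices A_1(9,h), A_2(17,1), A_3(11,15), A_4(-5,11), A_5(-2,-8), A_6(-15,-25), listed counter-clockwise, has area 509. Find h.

-11

Write out the shoelace sum; only the two edges meeting at A_1 involve h:
2·Area = [((-15)·h − 9·(-25)) + (9·1 − 17·h)] + 432
       = -32·h + 666 = 1018
⇒ h = -11.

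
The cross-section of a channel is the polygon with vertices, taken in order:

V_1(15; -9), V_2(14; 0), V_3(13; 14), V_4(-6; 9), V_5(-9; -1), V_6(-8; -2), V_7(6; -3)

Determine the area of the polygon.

V_1→V_2: (15)(0) − (14)(-9) = 126
V_2→V_3: (14)(14) − (13)(0) = 196
V_3→V_4: (13)(9) − (-6)(14) = 201
V_4→V_5: (-6)(-1) − (-9)(9) = 87
V_5→V_6: (-9)(-2) − (-8)(-1) = 10
V_6→V_7: (-8)(-3) − (6)(-2) = 36
V_7→V_1: (6)(-9) − (15)(-3) = -9
Σ = 647
Area = |Σ|/2 = 323.5.

323.5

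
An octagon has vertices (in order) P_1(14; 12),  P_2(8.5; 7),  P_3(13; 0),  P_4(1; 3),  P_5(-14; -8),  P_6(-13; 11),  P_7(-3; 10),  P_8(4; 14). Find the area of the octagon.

Apply the shoelace formula: 2A = Σ (x_i·y_{i+1} − x_{i+1}·y_i), indices taken mod 8.
Cross-terms: -4, -91, 39, 34, -258, -97, -82, -148  ⇒  Σ = -607
Area = |Σ|/2 = 303.5.

303.5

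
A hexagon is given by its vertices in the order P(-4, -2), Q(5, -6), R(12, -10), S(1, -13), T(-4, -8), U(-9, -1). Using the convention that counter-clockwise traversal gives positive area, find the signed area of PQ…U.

-102

Apply Gauss's area formula: 2A = Σ (x_i·y_{i+1} − x_{i+1}·y_i), indices taken mod 6.
P→Q: (-4)(-6) − (5)(-2) = 34
Q→R: (5)(-10) − (12)(-6) = 22
R→S: (12)(-13) − (1)(-10) = -146
S→T: (1)(-8) − (-4)(-13) = -60
T→U: (-4)(-1) − (-9)(-8) = -68
U→P: (-9)(-2) − (-4)(-1) = 14
Σ = -204
Signed area = Σ/2 = -102 (negative ⇒ clockwise traversal).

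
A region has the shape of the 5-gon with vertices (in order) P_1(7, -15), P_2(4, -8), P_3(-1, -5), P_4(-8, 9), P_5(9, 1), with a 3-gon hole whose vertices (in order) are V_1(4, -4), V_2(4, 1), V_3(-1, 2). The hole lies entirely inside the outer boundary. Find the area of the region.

139.5

Outer boundary:
Cross-terms: 4, -28, -49, -89, -142  ⇒  Σ = -304
Area = |Σ|/2 = 152.
Hole:
Apply the surveyor's formula: 2A = Σ (x_i·y_{i+1} − x_{i+1}·y_i), indices taken mod 3.
Σ = (20) + (9) + (-4) = 25
Area = |Σ|/2 = 12.5.
Net area = 152 − 12.5 = 139.5.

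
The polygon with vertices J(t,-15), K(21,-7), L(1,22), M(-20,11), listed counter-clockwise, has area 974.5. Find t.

-23

Write out the shoelace sum; only the two edges meeting at J involve t:
2·Area = [((-20)·(-15) − t·11) + (t·(-7) − 21·(-15))] + 920
       = -18·t + 1535 = 1949
⇒ t = -23.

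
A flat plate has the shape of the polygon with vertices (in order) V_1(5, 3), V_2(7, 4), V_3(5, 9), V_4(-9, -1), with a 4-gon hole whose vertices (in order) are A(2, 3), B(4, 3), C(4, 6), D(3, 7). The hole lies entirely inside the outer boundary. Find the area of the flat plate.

Outer boundary:
Apply the shoelace formula: 2A = Σ (x_i·y_{i+1} − x_{i+1}·y_i), indices taken mod 4.
Σ = (-1) + (43) + (76) + (-22) = 96
Area = |Σ|/2 = 48.
Hole:
Apply the surveyor's formula: 2A = Σ (x_i·y_{i+1} − x_{i+1}·y_i), indices taken mod 4.
A→B: (2)(3) − (4)(3) = -6
B→C: (4)(6) − (4)(3) = 12
C→D: (4)(7) − (3)(6) = 10
D→A: (3)(3) − (2)(7) = -5
Σ = 11
Area = |Σ|/2 = 5.5.
Net area = 48 − 5.5 = 42.5.

42.5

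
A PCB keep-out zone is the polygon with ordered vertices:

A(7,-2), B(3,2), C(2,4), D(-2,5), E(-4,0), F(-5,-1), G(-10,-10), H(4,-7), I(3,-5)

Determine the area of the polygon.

125

Apply the shoelace (surveyor's) formula: 2A = Σ (x_i·y_{i+1} − x_{i+1}·y_i), indices taken mod 9.
Σ = (20) + (8) + (18) + (20) + (4) + (40) + (110) + (1) + (29) = 250
Area = |Σ|/2 = 125.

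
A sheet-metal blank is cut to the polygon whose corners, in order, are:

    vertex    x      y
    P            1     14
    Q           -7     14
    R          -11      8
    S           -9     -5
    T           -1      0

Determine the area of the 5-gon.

159

Apply the shoelace (surveyor's) formula: 2A = Σ (x_i·y_{i+1} − x_{i+1}·y_i), indices taken mod 5.
Σ = (112) + (98) + (127) + (-5) + (-14) = 318
Area = |Σ|/2 = 159.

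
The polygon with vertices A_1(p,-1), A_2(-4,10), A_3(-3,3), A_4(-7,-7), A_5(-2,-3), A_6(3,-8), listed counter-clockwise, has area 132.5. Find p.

Write out the shoelace sum; only the two edges meeting at A_1 involve p:
2·Area = [(3·(-1) − p·(-8)) + (p·10 − (-4)·(-1))] + 92
       = 18·p + 85 = 265
⇒ p = 10.

10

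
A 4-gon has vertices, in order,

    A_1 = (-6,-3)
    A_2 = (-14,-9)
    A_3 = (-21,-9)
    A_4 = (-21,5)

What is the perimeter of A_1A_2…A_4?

48

|A_1A_2| = √((-8)² + (-6)²) = √100 = 10
|A_2A_3| = √((-7)² + (0)²) = √49 = 7
|A_3A_4| = √((0)² + (14)²) = √196 = 14
|A_4A_1| = √((15)² + (-8)²) = √289 = 17
Perimeter = 10 + 7 + 14 + 17 = 48.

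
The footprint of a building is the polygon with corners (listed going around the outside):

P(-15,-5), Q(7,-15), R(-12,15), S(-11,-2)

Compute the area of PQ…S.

Apply Gauss's area formula: 2A = Σ (x_i·y_{i+1} − x_{i+1}·y_i), indices taken mod 4.
Σ = (260) + (-75) + (189) + (25) = 399
Area = |Σ|/2 = 199.5.

199.5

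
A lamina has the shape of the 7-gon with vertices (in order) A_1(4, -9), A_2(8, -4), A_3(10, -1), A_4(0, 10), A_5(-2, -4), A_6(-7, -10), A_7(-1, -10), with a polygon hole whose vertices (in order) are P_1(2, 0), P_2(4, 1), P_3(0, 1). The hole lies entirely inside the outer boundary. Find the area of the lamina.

Outer boundary:
Cross-terms: 56, 32, 100, 20, -8, 60, 49  ⇒  Σ = 309
Area = |Σ|/2 = 154.5.
Hole:
P_1→P_2: (2)(1) − (4)(0) = 2
P_2→P_3: (4)(1) − (0)(1) = 4
P_3→P_1: (0)(0) − (2)(1) = -2
Σ = 4
Area = |Σ|/2 = 2.
Net area = 154.5 − 2 = 152.5.

152.5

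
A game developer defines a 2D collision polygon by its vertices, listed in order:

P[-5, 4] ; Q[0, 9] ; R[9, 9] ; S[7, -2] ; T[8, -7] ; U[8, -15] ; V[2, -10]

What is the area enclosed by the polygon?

Apply Gauss's area formula: 2A = Σ (x_i·y_{i+1} − x_{i+1}·y_i), indices taken mod 7.
P→Q: (-5)(9) − (0)(4) = -45
Q→R: (0)(9) − (9)(9) = -81
R→S: (9)(-2) − (7)(9) = -81
S→T: (7)(-7) − (8)(-2) = -33
T→U: (8)(-15) − (8)(-7) = -64
U→V: (8)(-10) − (2)(-15) = -50
V→P: (2)(4) − (-5)(-10) = -42
Σ = -396
Area = |Σ|/2 = 198.

198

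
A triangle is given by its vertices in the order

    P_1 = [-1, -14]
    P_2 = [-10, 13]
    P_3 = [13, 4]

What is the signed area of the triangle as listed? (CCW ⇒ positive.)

Apply the shoelace (surveyor's) formula: 2A = Σ (x_i·y_{i+1} − x_{i+1}·y_i), indices taken mod 3.
Cross-terms: -153, -209, -178  ⇒  Σ = -540
Signed area = Σ/2 = -270 (negative ⇒ clockwise traversal).

-270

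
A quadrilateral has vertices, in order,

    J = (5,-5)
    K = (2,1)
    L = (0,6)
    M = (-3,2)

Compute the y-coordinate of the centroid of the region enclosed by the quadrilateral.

1.02

Apply the shoelace (surveyor's) formula. First the cross-terms c_i = x_i·y_{i+1} − x_{i+1}·y_i:
  15, 12, 18, 5  ⇒  2A = 50, A = 25.
Then Σ (y_i + y_{i+1})·c_i = 153, so ȳ = 153 / (6·25) = 1.02.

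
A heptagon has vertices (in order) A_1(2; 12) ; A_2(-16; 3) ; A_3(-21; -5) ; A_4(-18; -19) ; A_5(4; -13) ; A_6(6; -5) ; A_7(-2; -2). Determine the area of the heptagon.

488

Σ = (198) + (143) + (309) + (310) + (58) + (-22) + (-20) = 976
Area = |Σ|/2 = 488.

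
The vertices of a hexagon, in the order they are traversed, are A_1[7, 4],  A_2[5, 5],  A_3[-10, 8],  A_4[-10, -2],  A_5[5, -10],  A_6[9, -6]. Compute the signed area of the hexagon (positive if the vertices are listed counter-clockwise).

226.5

Σ = (15) + (90) + (100) + (110) + (60) + (78) = 453
Signed area = Σ/2 = 226.5 (positive ⇒ counter-clockwise traversal).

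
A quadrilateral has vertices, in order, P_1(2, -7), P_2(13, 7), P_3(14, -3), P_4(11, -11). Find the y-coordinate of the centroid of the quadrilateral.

Apply the shoelace formula. First the cross-terms c_i = x_i·y_{i+1} − x_{i+1}·y_i:
  105, -137, -121, -55  ⇒  2A = -208, A = -104.
Then Σ (y_i + y_{i+1})·c_i = 2136, so ȳ = 2136 / (6·(-104)) = -89/26.

-89/26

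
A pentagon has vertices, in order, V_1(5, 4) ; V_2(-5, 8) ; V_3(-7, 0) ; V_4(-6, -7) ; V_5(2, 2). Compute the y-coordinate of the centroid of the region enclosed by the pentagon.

73/45

Apply the shoelace formula. First the cross-terms c_i = x_i·y_{i+1} − x_{i+1}·y_i:
  60, 56, 49, 2, -2  ⇒  2A = 165, A = 82.5.
Then Σ (y_i + y_{i+1})·c_i = 803, so ȳ = 803 / (6·82.5) = 73/45.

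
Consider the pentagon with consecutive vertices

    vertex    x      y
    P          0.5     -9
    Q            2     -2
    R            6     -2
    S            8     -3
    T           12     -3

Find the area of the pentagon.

Apply Gauss's area formula: 2A = Σ (x_i·y_{i+1} − x_{i+1}·y_i), indices taken mod 5.
Cross-terms: 17, 8, -2, 12, -106.5  ⇒  Σ = -71.5
Area = |Σ|/2 = 35.75.

35.75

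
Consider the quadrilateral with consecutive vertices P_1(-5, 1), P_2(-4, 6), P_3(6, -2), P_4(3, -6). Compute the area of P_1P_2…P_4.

Apply the surveyor's formula: 2A = Σ (x_i·y_{i+1} − x_{i+1}·y_i), indices taken mod 4.
P_1→P_2: (-5)(6) − (-4)(1) = -26
P_2→P_3: (-4)(-2) − (6)(6) = -28
P_3→P_4: (6)(-6) − (3)(-2) = -30
P_4→P_1: (3)(1) − (-5)(-6) = -27
Σ = -111
Area = |Σ|/2 = 55.5.

55.5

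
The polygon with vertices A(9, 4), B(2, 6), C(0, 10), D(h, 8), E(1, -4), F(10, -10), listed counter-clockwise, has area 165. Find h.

The doubled signed area Σ (x_i y_{i+1} − x_{i+1} y_i) is linear in h.
With h=0 it equals 218; the coefficient of h is -14 (from the two edges through D).
So -14·h + 218 = 2·165 = 330 ⇒ h = -8.

-8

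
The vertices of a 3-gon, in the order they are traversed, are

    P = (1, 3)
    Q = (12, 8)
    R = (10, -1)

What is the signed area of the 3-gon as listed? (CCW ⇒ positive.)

-44.5

Σ = (-28) + (-92) + (31) = -89
Signed area = Σ/2 = -44.5 (negative ⇒ clockwise traversal).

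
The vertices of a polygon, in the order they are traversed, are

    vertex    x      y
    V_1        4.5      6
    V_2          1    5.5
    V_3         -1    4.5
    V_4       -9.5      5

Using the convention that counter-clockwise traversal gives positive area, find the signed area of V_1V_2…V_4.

-6.5

Σ = (18.75) + (10) + (37.75) + (-79.5) = -13
Signed area = Σ/2 = -6.5 (negative ⇒ clockwise traversal).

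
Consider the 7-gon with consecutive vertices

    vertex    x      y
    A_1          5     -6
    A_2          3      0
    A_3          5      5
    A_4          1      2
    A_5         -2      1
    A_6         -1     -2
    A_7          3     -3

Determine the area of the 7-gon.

27

Apply Gauss's area formula: 2A = Σ (x_i·y_{i+1} − x_{i+1}·y_i), indices taken mod 7.
A_1→A_2: (5)(0) − (3)(-6) = 18
A_2→A_3: (3)(5) − (5)(0) = 15
A_3→A_4: (5)(2) − (1)(5) = 5
A_4→A_5: (1)(1) − (-2)(2) = 5
A_5→A_6: (-2)(-2) − (-1)(1) = 5
A_6→A_7: (-1)(-3) − (3)(-2) = 9
A_7→A_1: (3)(-6) − (5)(-3) = -3
Σ = 54
Area = |Σ|/2 = 27.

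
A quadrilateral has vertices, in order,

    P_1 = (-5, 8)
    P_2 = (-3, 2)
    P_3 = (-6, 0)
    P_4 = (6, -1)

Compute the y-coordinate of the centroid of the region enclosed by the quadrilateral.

Apply Gauss's area formula. First the cross-terms c_i = x_i·y_{i+1} − x_{i+1}·y_i:
  14, 12, 6, 43  ⇒  2A = 75, A = 37.5.
Then Σ (y_i + y_{i+1})·c_i = 459, so ȳ = 459 / (6·37.5) = 2.04.

2.04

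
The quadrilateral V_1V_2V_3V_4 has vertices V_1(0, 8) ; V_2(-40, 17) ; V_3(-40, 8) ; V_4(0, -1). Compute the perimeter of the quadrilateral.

100

|V_1V_2| = √((-40)² + (9)²) = √1681 = 41
|V_2V_3| = √((0)² + (-9)²) = √81 = 9
|V_3V_4| = √((40)² + (-9)²) = √1681 = 41
|V_4V_1| = √((0)² + (9)²) = √81 = 9
Perimeter = 41 + 9 + 41 + 9 = 100.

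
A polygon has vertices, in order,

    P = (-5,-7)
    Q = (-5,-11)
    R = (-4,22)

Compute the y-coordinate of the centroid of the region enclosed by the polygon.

4/3

Apply Gauss's area formula. First the cross-terms c_i = x_i·y_{i+1} − x_{i+1}·y_i:
  20, -154, 138  ⇒  2A = 4, A = 2.
Then Σ (y_i + y_{i+1})·c_i = 16, so ȳ = 16 / (6·2) = 4/3.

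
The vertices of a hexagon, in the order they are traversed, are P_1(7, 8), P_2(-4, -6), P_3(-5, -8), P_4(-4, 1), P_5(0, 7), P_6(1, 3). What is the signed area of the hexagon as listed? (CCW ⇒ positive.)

Cross-terms: -10, 2, -37, -28, -7, -13  ⇒  Σ = -93
Signed area = Σ/2 = -46.5 (negative ⇒ clockwise traversal).

-46.5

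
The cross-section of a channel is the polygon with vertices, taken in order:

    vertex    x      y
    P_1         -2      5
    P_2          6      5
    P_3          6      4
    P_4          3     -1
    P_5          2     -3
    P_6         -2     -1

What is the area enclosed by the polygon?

Apply the surveyor's formula: 2A = Σ (x_i·y_{i+1} − x_{i+1}·y_i), indices taken mod 6.
Σ = (-40) + (-6) + (-18) + (-7) + (-8) + (-12) = -91
Area = |Σ|/2 = 45.5.

45.5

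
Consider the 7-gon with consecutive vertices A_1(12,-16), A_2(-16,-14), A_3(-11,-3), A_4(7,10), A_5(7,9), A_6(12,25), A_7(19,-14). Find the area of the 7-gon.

669

Apply the surveyor's formula: 2A = Σ (x_i·y_{i+1} − x_{i+1}·y_i), indices taken mod 7.
Σ = (-424) + (-106) + (-89) + (-7) + (67) + (-643) + (-136) = -1338
Area = |Σ|/2 = 669.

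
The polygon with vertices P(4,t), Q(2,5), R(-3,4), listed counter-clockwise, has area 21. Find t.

-3

The doubled signed area Σ (x_i y_{i+1} − x_{i+1} y_i) is linear in t.
With t=0 it equals 27; the coefficient of t is -5 (from the two edges through P).
So -5·t + 27 = 2·21 = 42 ⇒ t = -3.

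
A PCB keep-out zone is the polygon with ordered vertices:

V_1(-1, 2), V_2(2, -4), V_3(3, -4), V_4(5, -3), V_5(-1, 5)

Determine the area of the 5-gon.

Cross-terms: 0, 4, 11, 22, 3  ⇒  Σ = 40
Area = |Σ|/2 = 20.

20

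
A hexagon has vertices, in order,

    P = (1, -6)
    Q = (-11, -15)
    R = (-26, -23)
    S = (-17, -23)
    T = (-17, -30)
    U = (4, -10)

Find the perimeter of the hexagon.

|PQ| = √((-12)² + (-9)²) = √225 = 15
|QR| = √((-15)² + (-8)²) = √289 = 17
|RS| = √((9)² + (0)²) = √81 = 9
|ST| = √((0)² + (-7)²) = √49 = 7
|TU| = √((21)² + (20)²) = √841 = 29
|UP| = √((-3)² + (4)²) = √25 = 5
Perimeter = 15 + 17 + 9 + 7 + 29 + 5 = 82.

82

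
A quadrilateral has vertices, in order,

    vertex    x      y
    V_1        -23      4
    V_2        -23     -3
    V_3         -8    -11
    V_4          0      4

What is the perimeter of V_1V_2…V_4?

64

|V_1V_2| = √((0)² + (-7)²) = √49 = 7
|V_2V_3| = √((15)² + (-8)²) = √289 = 17
|V_3V_4| = √((8)² + (15)²) = √289 = 17
|V_4V_1| = √((-23)² + (0)²) = √529 = 23
Perimeter = 7 + 17 + 17 + 23 = 64.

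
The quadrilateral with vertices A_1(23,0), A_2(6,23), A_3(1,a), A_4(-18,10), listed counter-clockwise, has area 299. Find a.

The doubled signed area Σ (x_i y_{i+1} − x_{i+1} y_i) is linear in a.
With a=0 it equals 286; the coefficient of a is 24 (from the two edges through A_3).
So 24·a + 286 = 2·299 = 598 ⇒ a = 13.

13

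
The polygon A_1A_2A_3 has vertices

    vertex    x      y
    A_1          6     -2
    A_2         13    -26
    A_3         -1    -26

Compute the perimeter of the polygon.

64

|A_1A_2| = √((7)² + (-24)²) = √625 = 25
|A_2A_3| = √((-14)² + (0)²) = √196 = 14
|A_3A_1| = √((7)² + (24)²) = √625 = 25
Perimeter = 25 + 14 + 25 = 64.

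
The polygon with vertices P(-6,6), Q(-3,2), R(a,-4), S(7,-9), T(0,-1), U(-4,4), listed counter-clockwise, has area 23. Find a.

The doubled signed area Σ (x_i y_{i+1} − x_{i+1} y_i) is linear in a.
With a=0 it equals 35; the coefficient of a is -11 (from the two edges through R).
So -11·a + 35 = 2·23 = 46 ⇒ a = -1.

-1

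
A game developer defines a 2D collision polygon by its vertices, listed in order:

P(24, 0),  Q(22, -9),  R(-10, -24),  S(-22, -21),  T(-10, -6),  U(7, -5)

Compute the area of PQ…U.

509

Apply the surveyor's formula: 2A = Σ (x_i·y_{i+1} − x_{i+1}·y_i), indices taken mod 6.
Σ = (-216) + (-618) + (-318) + (-78) + (92) + (120) = -1018
Area = |Σ|/2 = 509.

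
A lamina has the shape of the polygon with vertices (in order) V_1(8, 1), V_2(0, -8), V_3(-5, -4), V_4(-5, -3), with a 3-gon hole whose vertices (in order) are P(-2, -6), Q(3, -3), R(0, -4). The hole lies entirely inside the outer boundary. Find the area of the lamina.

Outer boundary:
Apply the shoelace formula: 2A = Σ (x_i·y_{i+1} − x_{i+1}·y_i), indices taken mod 4.
Cross-terms: -64, -40, -5, 19  ⇒  Σ = -90
Area = |Σ|/2 = 45.
Hole:
Σ = (24) + (-12) + (-8) = 4
Area = |Σ|/2 = 2.
Net area = 45 − 2 = 43.

43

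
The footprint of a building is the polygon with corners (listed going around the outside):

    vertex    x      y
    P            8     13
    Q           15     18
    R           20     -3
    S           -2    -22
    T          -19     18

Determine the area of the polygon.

P→Q: (8)(18) − (15)(13) = -51
Q→R: (15)(-3) − (20)(18) = -405
R→S: (20)(-22) − (-2)(-3) = -446
S→T: (-2)(18) − (-19)(-22) = -454
T→P: (-19)(13) − (8)(18) = -391
Σ = -1747
Area = |Σ|/2 = 873.5.

873.5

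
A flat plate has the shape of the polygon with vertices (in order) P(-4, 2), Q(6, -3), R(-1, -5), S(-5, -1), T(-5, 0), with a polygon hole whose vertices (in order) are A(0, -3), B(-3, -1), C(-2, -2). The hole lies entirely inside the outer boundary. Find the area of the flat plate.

Outer boundary:
Cross-terms: 0, -33, -24, -5, -10  ⇒  Σ = -72
Area = |Σ|/2 = 36.
Hole:
Apply the surveyor's formula: 2A = Σ (x_i·y_{i+1} − x_{i+1}·y_i), indices taken mod 3.
A→B: (0)(-1) − (-3)(-3) = -9
B→C: (-3)(-2) − (-2)(-1) = 4
C→A: (-2)(-3) − (0)(-2) = 6
Σ = 1
Area = |Σ|/2 = 0.5.
Net area = 36 − 0.5 = 35.5.

35.5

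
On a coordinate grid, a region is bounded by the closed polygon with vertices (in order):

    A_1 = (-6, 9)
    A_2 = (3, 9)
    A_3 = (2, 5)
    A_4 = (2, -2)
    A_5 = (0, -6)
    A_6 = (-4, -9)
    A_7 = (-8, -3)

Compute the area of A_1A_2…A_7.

Apply the shoelace formula: 2A = Σ (x_i·y_{i+1} − x_{i+1}·y_i), indices taken mod 7.
A_1→A_2: (-6)(9) − (3)(9) = -81
A_2→A_3: (3)(5) − (2)(9) = -3
A_3→A_4: (2)(-2) − (2)(5) = -14
A_4→A_5: (2)(-6) − (0)(-2) = -12
A_5→A_6: (0)(-9) − (-4)(-6) = -24
A_6→A_7: (-4)(-3) − (-8)(-9) = -60
A_7→A_1: (-8)(9) − (-6)(-3) = -90
Σ = -284
Area = |Σ|/2 = 142.

142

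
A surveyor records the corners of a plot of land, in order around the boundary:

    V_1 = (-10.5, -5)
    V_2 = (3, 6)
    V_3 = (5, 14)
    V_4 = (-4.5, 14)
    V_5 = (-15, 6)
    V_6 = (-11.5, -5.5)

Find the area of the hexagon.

215.625

Apply the surveyor's formula: 2A = Σ (x_i·y_{i+1} − x_{i+1}·y_i), indices taken mod 6.
V_1→V_2: (-10.5)(6) − (3)(-5) = -48
V_2→V_3: (3)(14) − (5)(6) = 12
V_3→V_4: (5)(14) − (-4.5)(14) = 133
V_4→V_5: (-4.5)(6) − (-15)(14) = 183
V_5→V_6: (-15)(-5.5) − (-11.5)(6) = 151.5
V_6→V_1: (-11.5)(-5) − (-10.5)(-5.5) = -0.25
Σ = 431.25
Area = |Σ|/2 = 215.625.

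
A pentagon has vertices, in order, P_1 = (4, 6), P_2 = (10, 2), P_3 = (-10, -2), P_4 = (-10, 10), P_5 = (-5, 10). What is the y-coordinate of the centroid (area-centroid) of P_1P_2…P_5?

Apply the shoelace (surveyor's) formula. First the cross-terms c_i = x_i·y_{i+1} − x_{i+1}·y_i:
  -52, 0, -120, -50, -70  ⇒  2A = -292, A = -146.
Then Σ (y_i + y_{i+1})·c_i = -3496, so ȳ = -3496 / (6·(-146)) = 874/219.

874/219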